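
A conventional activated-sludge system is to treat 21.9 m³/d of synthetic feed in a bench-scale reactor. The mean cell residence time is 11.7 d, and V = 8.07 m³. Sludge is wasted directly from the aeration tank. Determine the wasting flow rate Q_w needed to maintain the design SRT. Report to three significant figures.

Q_w ≈ 0.690 m³/d

Wasting from the aeration tank: Q_w = V / θ_c = 8.070 / 11.7 = 0.6897 m³/d.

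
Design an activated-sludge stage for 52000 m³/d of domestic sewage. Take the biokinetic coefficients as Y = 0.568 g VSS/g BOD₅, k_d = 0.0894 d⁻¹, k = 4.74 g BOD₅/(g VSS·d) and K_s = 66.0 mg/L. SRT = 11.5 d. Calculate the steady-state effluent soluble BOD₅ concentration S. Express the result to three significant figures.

From the Monod/SRT balance for a CMAS, S = K_s·(1+k_d θ_c)/[θ_c·(Y k − k_d) − 1] = 66.0 × (1 + 0.0894 × 11.5) / [11.5 × (0.568 × 4.74 − 0.0894) − 1] = 133.9 / 28.93 = 4.626 mg/L.

S ≈ 4.63 mg/L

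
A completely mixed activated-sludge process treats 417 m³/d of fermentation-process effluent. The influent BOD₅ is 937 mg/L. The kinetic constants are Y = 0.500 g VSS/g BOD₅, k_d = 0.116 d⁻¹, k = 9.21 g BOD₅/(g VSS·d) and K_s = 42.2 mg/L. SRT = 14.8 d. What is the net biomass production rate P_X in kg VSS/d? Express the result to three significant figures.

P_X ≈ 71.8 kg VSS/d

From the Monod/SRT balance for a CMAS, S = K_s·(1+k_d θ_c)/[θ_c·(Y k − k_d) − 1] = 42.2 × (1 + 0.116 × 14.8) / [14.8 × (0.500 × 9.21 − 0.116) − 1] = 114.6 / 65.44 = 1.752 mg/L.
Correct the yield for decay: Y_obs = Y/(1 + k_d θ_c) = 0.500 / (1 + 0.116 × 14.8) = 0.500 / 2.717 = 0.1840.
Mass of BOD₅ removed per day: Q(S₀ − S) = 417 × 935.2 g/m³ = 390.0 kg/d.
So the net sludge growth is P_X = 0.1840 × 390.0 = 71.78 kg VSS/d.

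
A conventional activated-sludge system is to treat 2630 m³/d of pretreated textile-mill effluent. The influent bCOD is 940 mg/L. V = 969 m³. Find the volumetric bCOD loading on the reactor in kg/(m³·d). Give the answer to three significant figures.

L_v ≈ 2.55 kg bCOD/(m³·d)

Applied bCOD load per unit volume = Q·S₀/V = (2630 × 940/1000)/969.0 = 2.551 kg bCOD·m⁻³·d⁻¹.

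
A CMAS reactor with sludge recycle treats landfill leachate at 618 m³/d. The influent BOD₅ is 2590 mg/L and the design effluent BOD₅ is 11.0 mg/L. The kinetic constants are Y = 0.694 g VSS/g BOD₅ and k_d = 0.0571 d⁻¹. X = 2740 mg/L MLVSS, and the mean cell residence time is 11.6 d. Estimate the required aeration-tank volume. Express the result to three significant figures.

V ≈ 2820 m³

Rearranging the biomass balance for a CMAS with decay, V = Y·Q·ΔS·θ_c / [X·(1+k_d θ_c)] = 0.694 × 618 × (2590 − 11.0) × 11.6 / [2740 × (1 + 0.0571 × 11.6)] = 1.28×10^7 / 4555 = 2817 m³.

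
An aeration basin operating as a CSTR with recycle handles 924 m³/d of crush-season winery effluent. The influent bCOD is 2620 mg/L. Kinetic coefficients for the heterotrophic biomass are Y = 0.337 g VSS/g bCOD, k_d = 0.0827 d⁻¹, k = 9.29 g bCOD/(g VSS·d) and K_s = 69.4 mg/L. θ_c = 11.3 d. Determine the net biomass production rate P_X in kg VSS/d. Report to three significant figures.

From the Monod/SRT balance for a CMAS, S = K_s·(1+k_d θ_c)/[θ_c·(Y k − k_d) − 1] = 69.4 × (1 + 0.0827 × 11.3) / [11.3 × (0.337 × 9.29 − 0.0827) − 1] = 134.3 / 33.44 = 4.014 mg/L.
Y_obs = Y / (1 + k_d θ_c) = 0.337 / (1 + 0.0827 × 11.3) = 0.337 / 1.935 = 0.1742.
ΔS = 2620 − 4.01 = 2616 mg/L, so the substrate removal rate is 924 × 2616/1000 = 2417 kg bCOD/d.
So the net sludge growth is P_X = 0.1742 × 2417 = 421.1 kg VSS/d.

P_X ≈ 421 kg VSS/d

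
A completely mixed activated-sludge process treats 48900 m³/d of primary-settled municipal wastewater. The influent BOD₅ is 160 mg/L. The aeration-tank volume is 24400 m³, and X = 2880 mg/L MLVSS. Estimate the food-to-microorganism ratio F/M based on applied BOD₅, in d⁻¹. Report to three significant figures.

F/M = Q·S₀ / (V·X) = 48900 × 160 / (24400 × 2880) = 0.1113 g BOD₅·(g VSS·d)⁻¹.

F/M ≈ 0.111 d⁻¹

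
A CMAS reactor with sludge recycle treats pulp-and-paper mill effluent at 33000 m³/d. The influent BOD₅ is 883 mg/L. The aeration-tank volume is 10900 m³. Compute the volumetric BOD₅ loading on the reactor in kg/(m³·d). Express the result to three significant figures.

Volumetric loading L_v = Q·S₀ / V = 33000 × 883 g/m³ / 10900 m³ = 2673 g/(m³·d) = 2.673 kg BOD₅/(m³·d).

L_v ≈ 2.67 kg BOD₅/(m³·d)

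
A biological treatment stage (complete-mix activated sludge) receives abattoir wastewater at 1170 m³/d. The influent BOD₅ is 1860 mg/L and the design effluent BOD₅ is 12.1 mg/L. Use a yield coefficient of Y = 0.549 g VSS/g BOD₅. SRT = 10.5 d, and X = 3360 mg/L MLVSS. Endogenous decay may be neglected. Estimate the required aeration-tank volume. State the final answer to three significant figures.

With k_d = 0 the design equation reduces to V = Y Q (S₀−S) θ_c / X = 0.549 × 1170 × (1860 − 12.1) × 10.5 / 3360 = 3709 m³.

V ≈ 3710 m³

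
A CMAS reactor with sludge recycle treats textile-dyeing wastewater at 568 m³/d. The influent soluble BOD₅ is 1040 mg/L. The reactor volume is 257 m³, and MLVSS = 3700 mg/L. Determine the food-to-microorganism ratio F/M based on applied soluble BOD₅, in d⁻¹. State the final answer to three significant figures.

F/M = Q·S₀ / (V·X) = 568 × 1040 / (257.0 × 3700) = 0.6212 g soluble BOD₅·(g VSS·d)⁻¹.

F/M ≈ 0.621 d⁻¹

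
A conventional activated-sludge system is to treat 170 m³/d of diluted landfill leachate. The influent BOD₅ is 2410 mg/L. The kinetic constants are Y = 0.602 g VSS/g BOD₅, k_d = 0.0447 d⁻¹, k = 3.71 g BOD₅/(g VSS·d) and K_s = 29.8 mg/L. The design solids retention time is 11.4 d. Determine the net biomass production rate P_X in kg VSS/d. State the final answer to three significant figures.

P_X ≈ 163 kg VSS/d

For a completely mixed reactor with recycle the Lawrence–McCarty relation gives S = K_s·(1 + k_d·θ_c) / [θ_c·(Y·k − k_d) − 1] = 29.8 × (1 + 0.0447 × 11.4) / [11.4 × (0.602 × 3.71 − 0.0447) − 1] = 44.99 / 23.95 = 1.878 mg/L.
Y_obs = Y / (1 + k_d θ_c) = 0.602 / (1 + 0.0447 × 11.4) = 0.602 / 1.510 = 0.3988.
Q·(S₀ − S) = 170 × (2410 − 1.88) × 10⁻³ = 409.4 kg/d removed.
Net biomass production P_X = Y_obs × Q·(S₀ − S) = 0.3988 × 409.4 = 163.3 kg VSS/d.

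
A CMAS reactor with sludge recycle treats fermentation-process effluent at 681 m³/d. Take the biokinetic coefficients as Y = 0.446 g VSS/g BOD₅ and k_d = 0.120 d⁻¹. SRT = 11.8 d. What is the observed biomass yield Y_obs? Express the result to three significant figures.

Y_obs ≈ 0.185 g VSS/g BOD₅

Observed yield with endogenous decay: Y_obs = Y / (1 + k_d·θ_c) = 0.446 / (1 + 0.120 × 11.8) = 0.446 / 2.416 = 0.1846 g VSS/g BOD₅.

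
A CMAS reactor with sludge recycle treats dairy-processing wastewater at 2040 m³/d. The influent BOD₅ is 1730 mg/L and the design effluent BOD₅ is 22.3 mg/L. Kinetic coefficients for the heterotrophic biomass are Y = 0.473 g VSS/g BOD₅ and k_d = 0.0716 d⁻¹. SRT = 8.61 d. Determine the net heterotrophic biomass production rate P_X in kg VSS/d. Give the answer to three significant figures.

P_X ≈ 1020 kg VSS/d

Observed yield with endogenous decay: Y_obs = Y / (1 + k_d·θ_c) = 0.473 / (1 + 0.0716 × 8.61) = 0.473 / 1.616 = 0.2926 g VSS/g BOD₅.
Mass of BOD₅ removed per day: Q(S₀ − S) = 2040 × 1708 g/m³ = 3484 kg/d.
Biomass produced: P_X = Y_obs·Q·ΔS = 0.2926 × 3484 ≈ 1019 kg VSS/d.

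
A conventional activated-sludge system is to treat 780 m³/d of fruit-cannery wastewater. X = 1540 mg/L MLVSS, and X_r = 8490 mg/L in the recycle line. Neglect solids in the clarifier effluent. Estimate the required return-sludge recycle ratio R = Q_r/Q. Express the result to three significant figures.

Mass balance around the secondary clarifier (neglecting effluent solids): R = X / (X_r − X) = 1540 / (8490 − 1540) = 0.2216.

R ≈ 0.222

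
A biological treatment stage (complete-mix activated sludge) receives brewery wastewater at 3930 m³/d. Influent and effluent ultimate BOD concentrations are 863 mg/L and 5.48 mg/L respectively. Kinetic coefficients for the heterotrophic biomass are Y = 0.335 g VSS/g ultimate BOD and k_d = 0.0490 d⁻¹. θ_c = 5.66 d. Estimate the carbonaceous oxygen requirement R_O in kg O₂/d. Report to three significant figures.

Observed yield with endogenous decay: Y_obs = Y / (1 + k_d·θ_c) = 0.335 / (1 + 0.0490 × 5.66) = 0.335 / 1.277 = 0.2623 g VSS/g ultimate BOD.
Q·(S₀ − S) = 3930 × (863 − 5.48) × 10⁻³ = 3370 kg/d removed.
Net sludge production P_X = 0.2623 × 3370 = 883.8 kg VSS/d.
R_O = Q·ΔS − 1.42 P_X = 3370 − 1255 = 2115 kg O₂/d.

R_O ≈ 2110 kg O₂/d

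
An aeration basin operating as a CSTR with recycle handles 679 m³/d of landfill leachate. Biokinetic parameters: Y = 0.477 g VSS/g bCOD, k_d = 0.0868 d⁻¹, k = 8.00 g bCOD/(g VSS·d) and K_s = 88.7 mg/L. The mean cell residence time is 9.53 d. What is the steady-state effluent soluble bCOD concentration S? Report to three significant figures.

S ≈ 4.69 mg/L

Effluent substrate depends only on kinetics and SRT: S = K_s(1 + k_d θ_c) / [θ_c(Yk − k_d) − 1] = 88.7 × (1 + 0.0868 × 9.53) / [9.53 × (0.477 × 8.00 − 0.0868) − 1] = 162.1 / 34.54 = 4.692 mg/L.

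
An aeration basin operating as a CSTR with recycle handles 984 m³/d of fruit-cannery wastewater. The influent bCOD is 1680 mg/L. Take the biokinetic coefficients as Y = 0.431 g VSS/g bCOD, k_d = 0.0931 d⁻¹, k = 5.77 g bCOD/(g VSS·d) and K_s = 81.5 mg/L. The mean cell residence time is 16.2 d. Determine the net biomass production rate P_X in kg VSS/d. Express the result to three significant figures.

P_X ≈ 283 kg VSS/d

For a completely mixed reactor with recycle the Lawrence–McCarty relation gives S = K_s·(1 + k_d·θ_c) / [θ_c·(Y·k − k_d) − 1] = 81.5 × (1 + 0.0931 × 16.2) / [16.2 × (0.431 × 5.77 − 0.0931) − 1] = 204.4 / 37.78 = 5.411 mg/L.
Y_obs = Y / (1 + k_d θ_c) = 0.431 / (1 + 0.0931 × 16.2) = 0.431 / 2.508 = 0.1718.
Mass of bCOD removed per day: Q(S₀ − S) = 984 × 1675 g/m³ = 1648 kg/d.
Net biomass production P_X = Y_obs × Q·(S₀ − S) = 0.1718 × 1648 = 283.1 kg VSS/d.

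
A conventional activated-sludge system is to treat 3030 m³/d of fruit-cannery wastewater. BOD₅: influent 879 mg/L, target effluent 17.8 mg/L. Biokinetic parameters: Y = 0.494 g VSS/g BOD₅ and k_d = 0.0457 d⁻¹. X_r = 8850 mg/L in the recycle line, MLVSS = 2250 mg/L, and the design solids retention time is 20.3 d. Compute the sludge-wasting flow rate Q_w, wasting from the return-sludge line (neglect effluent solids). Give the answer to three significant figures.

From the SRT design equation V = Y Q (S₀−S) θ_c / [X (1 + k_d θ_c)] = 0.494 × 3030 × (879 − 17.8) × 20.3 / [2250 × (1 + 0.0457 × 20.3)] = 2.62×10^7 / 4337 = 6033 m³.
Q_w = (V·X)/(θ_c X_r) = 6033 × 2250 / (20.3 × 8850) = 75.56 m³/d.

Q_w ≈ 75.6 m³/d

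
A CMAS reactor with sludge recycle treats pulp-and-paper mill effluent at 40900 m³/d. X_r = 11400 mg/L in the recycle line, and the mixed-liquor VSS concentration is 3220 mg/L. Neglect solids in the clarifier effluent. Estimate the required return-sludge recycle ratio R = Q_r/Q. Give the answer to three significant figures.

R ≈ 0.394

Solids balance on the clarifier gives (1+R)X = R·X_r, so R = X/(X_r − X) = 3220 / (11400 − 3220) = 0.3936.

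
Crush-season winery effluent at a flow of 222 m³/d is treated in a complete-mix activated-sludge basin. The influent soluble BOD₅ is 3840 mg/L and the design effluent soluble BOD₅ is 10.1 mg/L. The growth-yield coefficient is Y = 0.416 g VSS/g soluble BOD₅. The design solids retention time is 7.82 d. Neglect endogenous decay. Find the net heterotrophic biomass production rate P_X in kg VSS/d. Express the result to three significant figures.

P_X ≈ 354 kg VSS/d

No decay correction is needed, so Y_obs = Y = 0.416.
Q·(S₀ − S) = 222 × (3840 − 10.1) × 10⁻³ = 850.2 kg/d removed.
Net biomass production P_X = Y_obs × Q·(S₀ − S) = 0.4160 × 850.2 = 353.7 kg VSS/d.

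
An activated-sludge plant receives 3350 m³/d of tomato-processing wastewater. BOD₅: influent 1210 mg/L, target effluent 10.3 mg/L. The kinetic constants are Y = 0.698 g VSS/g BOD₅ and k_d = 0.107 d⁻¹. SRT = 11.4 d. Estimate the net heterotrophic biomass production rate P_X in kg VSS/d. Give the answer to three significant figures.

P_X ≈ 1260 kg VSS/d

Observed yield with endogenous decay: Y_obs = Y / (1 + k_d·θ_c) = 0.698 / (1 + 0.107 × 11.4) = 0.698 / 2.220 = 0.3144 g VSS/g BOD₅.
Mass of BOD₅ removed per day: Q(S₀ − S) = 3350 × 1200 g/m³ = 4019 kg/d.
So the net sludge growth is P_X = 0.3144 × 4019 = 1264 kg VSS/d.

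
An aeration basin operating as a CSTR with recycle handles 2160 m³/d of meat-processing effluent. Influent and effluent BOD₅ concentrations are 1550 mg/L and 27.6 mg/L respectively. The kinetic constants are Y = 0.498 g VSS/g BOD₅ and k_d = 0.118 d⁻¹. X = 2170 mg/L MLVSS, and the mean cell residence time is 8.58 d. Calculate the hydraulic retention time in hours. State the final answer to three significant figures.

Steady-state biomass mass balance: V·X·(1 + k_d·θ_c) = Y·Q·(S₀ − S)·θ_c, so V = 0.498 × 2160 × (1550 − 27.6) × 8.58 / [2170 × (1 + 0.118 × 8.58)] = 1.41×10^7 / 4367 = 3217 m³.
Hydraulic retention time τ = V/Q = 3217 / 2160 = 1.490 d = 35.75 h.

τ ≈ 35.7 h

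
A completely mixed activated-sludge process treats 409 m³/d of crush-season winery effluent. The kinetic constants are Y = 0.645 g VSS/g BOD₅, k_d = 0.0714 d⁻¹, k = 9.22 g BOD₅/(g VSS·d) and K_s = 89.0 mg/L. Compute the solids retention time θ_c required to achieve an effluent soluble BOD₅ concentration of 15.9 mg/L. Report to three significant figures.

θ_c ≈ 1.20 d

From 1/θ_c = Y·k·S/(K_s + S) − k_d: Y·k·S/(K_s+S) = 0.645 × 9.22 × 15.9 / (89.0 + 15.9) = 0.9014 d⁻¹.
Then 1/θ_c = μ − k_d = 0.9014 − 0.0714 = 0.8300 d⁻¹, giving θ_c = 1.205 d.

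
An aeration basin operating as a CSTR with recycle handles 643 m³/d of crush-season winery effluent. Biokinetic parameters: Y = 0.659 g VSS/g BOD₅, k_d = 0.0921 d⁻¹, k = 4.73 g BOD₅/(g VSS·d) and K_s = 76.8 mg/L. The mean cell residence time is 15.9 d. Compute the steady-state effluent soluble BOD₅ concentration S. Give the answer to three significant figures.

S ≈ 4.02 mg/L

Effluent substrate depends only on kinetics and SRT: S = K_s(1 + k_d θ_c) / [θ_c(Yk − k_d) − 1] = 76.8 × (1 + 0.0921 × 15.9) / [15.9 × (0.659 × 4.73 − 0.0921) − 1] = 189.3 / 47.10 = 4.019 mg/L.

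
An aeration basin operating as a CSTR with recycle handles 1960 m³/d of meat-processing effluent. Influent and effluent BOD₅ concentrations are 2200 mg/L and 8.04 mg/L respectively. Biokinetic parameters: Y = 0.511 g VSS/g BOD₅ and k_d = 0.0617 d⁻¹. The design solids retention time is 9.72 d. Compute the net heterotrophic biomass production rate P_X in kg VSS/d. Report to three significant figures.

P_X ≈ 1370 kg VSS/d

Y_obs = Y / (1 + k_d θ_c) = 0.511 / (1 + 0.0617 × 9.72) = 0.511 / 1.600 = 0.3194.
Mass of BOD₅ removed per day: Q(S₀ − S) = 1960 × 2192 g/m³ = 4296 kg/d.
Biomass produced: P_X = Y_obs·Q·ΔS = 0.3194 × 4296 ≈ 1372 kg VSS/d.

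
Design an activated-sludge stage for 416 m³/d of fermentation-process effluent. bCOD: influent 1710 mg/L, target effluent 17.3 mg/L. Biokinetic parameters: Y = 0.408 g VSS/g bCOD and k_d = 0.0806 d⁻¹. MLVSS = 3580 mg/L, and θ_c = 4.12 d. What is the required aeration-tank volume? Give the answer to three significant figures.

V ≈ 248 m³

From the SRT design equation V = Y Q (S₀−S) θ_c / [X (1 + k_d θ_c)] = 0.408 × 416 × (1710 − 17.3) × 4.12 / [3580 × (1 + 0.0806 × 4.12)] = 1.18×10^6 / 4769 = 248.2 m³.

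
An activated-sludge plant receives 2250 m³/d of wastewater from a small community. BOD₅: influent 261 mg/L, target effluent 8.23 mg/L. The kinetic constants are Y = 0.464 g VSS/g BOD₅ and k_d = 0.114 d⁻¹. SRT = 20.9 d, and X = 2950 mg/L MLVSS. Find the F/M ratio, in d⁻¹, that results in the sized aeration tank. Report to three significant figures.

F/M ≈ 0.360 d⁻¹

Steady-state biomass mass balance: V·X·(1 + k_d·θ_c) = Y·Q·(S₀ − S)·θ_c, so V = 0.464 × 2250 × (261 − 8.23) × 20.9 / [2950 × (1 + 0.114 × 20.9)] = 5.52×10^6 / 9979 = 552.7 m³.
F/M = Q·S₀ / (V·X) = 2250 × 261 / (552.7 × 2950) = 0.3602 g BOD₅·(g VSS·d)⁻¹.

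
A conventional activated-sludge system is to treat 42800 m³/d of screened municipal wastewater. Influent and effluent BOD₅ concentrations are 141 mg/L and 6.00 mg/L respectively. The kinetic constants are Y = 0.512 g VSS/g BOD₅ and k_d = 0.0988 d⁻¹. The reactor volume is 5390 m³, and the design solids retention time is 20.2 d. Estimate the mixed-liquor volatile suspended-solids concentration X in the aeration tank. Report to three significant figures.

X ≈ 3700 mg/L

Solving the biomass balance for X: X = Y Q (S₀−S) θ_c / [V (1+k_d θ_c)] = 0.512 × 42800 × (141 − 6.00) × 20.2 / [5390 × (1 + 0.0988 × 20.2)] = 3701 mg/L.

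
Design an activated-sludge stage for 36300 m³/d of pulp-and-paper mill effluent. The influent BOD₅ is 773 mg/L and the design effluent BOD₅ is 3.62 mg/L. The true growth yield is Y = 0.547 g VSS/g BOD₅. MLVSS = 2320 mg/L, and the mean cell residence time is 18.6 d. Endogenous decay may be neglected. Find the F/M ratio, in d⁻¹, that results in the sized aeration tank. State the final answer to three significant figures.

With k_d = 0 the design equation reduces to V = Y Q (S₀−S) θ_c / X = 0.547 × 36300 × (773 − 3.62) × 18.6 / 2320 = 122478 m³.
F/M = Q·S₀ / (V·X) = 36300 × 773 / (122478 × 2320) = 0.09875 g BOD₅·(g VSS·d)⁻¹.

F/M ≈ 0.0988 d⁻¹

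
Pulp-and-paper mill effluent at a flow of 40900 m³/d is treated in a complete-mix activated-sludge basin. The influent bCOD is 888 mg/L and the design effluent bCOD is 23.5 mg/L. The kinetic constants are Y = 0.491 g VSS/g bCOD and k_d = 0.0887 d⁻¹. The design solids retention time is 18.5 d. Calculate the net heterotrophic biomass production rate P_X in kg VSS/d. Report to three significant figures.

The observed yield is Y_obs = Y/(1 + k_d·θ_c) = 0.491 / (1 + 0.0887 × 18.5) = 0.491 / 2.641 = 0.1859 g VSS per g bCOD removed.
Q·(S₀ − S) = 40900 × (888 − 23.5) × 10⁻³ = 35358 kg/d removed.
So the net sludge growth is P_X = 0.1859 × 35358 = 6574 kg VSS/d.

P_X ≈ 6570 kg VSS/d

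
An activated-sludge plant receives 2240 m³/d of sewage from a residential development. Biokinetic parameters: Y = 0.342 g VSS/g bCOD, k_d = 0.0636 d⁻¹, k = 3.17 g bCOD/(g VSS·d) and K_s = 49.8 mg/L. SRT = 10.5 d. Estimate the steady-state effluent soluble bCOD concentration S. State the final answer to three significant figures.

S ≈ 8.55 mg/L

Effluent substrate depends only on kinetics and SRT: S = K_s(1 + k_d θ_c) / [θ_c(Yk − k_d) − 1] = 49.8 × (1 + 0.0636 × 10.5) / [10.5 × (0.342 × 3.17 − 0.0636) − 1] = 83.06 / 9.716 = 8.549 mg/L.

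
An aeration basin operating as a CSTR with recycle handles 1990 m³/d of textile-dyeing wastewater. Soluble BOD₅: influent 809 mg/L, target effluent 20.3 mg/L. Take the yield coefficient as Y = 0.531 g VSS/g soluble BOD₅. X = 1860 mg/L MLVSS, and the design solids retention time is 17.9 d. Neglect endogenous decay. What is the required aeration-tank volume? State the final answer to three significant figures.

V ≈ 8020 m³

V·X = Y·Q·ΔS·θ_c gives V = 0.531 × 1990 × (809 − 20.3) × 17.9 / 1860 = 8020 m³.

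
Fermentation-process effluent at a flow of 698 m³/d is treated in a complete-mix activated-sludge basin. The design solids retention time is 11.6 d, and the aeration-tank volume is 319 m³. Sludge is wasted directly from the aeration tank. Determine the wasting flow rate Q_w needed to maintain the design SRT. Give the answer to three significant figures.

Q_w ≈ 27.5 m³/d

With mixed-liquor wasting, θ_c = V/Q_w, so Q_w = V/θ_c = 319.0/11.6 = 27.50 m³/d.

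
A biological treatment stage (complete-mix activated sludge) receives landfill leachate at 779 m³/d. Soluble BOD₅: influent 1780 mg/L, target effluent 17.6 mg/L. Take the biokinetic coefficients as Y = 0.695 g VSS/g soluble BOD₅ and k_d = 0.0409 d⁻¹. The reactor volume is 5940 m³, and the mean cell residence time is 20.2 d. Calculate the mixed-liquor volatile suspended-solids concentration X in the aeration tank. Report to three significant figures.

X ≈ 1780 mg/L

X = Y·Q·ΔS·θ_c / [V·(1 + k_d θ_c)] = 0.695 × 779 × (1780 − 17.6) × 20.2 / [5940 × (1 + 0.0409 × 20.2)] = 1777 mg/L.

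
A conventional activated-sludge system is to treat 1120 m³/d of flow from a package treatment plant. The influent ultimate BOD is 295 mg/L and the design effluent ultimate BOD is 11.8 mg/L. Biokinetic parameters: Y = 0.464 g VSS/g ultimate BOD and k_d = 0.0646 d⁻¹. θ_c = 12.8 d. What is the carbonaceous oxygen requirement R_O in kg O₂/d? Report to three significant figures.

R_O ≈ 203 kg O₂/d

Observed yield with endogenous decay: Y_obs = Y / (1 + k_d·θ_c) = 0.464 / (1 + 0.0646 × 12.8) = 0.464 / 1.827 = 0.2540 g VSS/g ultimate BOD.
Mass of ultimate BOD removed per day: Q(S₀ − S) = 1120 × 283.2 g/m³ = 317.2 kg/d.
Biomass synthesised: P_X = Y_obs × 317.2 = 80.56 kg VSS/d.
R_O = Q·(S₀ − S) − 1.42·P_X = 317.2 − 1.42 × 80.56 = 202.8 kg O₂/d.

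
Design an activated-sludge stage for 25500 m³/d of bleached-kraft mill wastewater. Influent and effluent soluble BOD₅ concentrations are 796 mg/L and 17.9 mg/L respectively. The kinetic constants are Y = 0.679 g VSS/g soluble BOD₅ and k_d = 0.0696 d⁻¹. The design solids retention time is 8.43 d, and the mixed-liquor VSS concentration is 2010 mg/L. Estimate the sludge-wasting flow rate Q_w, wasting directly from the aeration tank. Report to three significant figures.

Steady-state biomass mass balance: V·X·(1 + k_d·θ_c) = Y·Q·(S₀ − S)·θ_c, so V = 0.679 × 25500 × (796 − 17.9) × 8.43 / [2010 × (1 + 0.0696 × 8.43)] = 1.14×10^8 / 3189 = 35610 m³.
Wasting from the aeration tank: Q_w = V / θ_c = 35610 / 8.43 = 4224 m³/d.

Q_w ≈ 4220 m³/d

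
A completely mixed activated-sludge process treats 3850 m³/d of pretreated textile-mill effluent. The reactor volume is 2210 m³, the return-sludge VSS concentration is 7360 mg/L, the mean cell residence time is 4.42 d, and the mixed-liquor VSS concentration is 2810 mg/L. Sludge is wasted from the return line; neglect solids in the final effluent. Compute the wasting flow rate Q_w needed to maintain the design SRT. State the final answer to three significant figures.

Q_w ≈ 191 m³/d

Q_w = (V·X)/(θ_c X_r) = 2210 × 2810 / (4.42 × 7360) = 190.9 m³/d.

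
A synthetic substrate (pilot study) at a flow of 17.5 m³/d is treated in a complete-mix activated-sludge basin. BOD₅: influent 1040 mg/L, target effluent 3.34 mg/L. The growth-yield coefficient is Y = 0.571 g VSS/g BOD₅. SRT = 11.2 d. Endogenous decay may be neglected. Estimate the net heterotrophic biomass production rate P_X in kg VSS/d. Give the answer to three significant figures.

P_X ≈ 10.4 kg VSS/d

No decay correction is needed, so Y_obs = Y = 0.571.
Q·(S₀ − S) = 17.5 × (1040 − 3.34) × 10⁻³ = 18.14 kg/d removed.
P_X = Y_obs · Q(S₀ − S) = 0.5710 × 18.14 = 10.36 kg VSS/d.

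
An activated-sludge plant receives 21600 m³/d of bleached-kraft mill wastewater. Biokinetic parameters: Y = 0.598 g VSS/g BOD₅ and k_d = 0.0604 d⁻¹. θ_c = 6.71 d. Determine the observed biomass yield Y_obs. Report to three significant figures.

Y_obs ≈ 0.426 g VSS/g BOD₅

Y_obs = Y / (1 + k_d θ_c) = 0.598 / (1 + 0.0604 × 6.71) = 0.598 / 1.405 = 0.4255.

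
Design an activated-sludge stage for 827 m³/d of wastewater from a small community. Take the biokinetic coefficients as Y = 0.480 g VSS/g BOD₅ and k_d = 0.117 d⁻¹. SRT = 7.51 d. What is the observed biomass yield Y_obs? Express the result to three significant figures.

Correct the yield for decay: Y_obs = Y/(1 + k_d θ_c) = 0.480 / (1 + 0.117 × 7.51) = 0.480 / 1.879 = 0.2555.

Y_obs ≈ 0.255 g VSS/g BOD₅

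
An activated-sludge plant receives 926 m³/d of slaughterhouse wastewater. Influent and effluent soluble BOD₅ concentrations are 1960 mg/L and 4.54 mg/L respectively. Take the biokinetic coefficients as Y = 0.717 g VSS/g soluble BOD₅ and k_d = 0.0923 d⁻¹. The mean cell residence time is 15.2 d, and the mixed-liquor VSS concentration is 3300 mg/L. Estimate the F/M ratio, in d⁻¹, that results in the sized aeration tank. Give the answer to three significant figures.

Rearranging the biomass balance for a CMAS with decay, V = Y·Q·ΔS·θ_c / [X·(1+k_d θ_c)] = 0.717 × 926 × (1960 − 4.54) × 15.2 / [3300 × (1 + 0.0923 × 15.2)] = 1.97×10^7 / 7930 = 2489 m³.
F/M = Q·S₀ / (V·X) = 926 × 1960 / (2489 × 3300) = 0.2210 g soluble BOD₅·(g VSS·d)⁻¹.

F/M ≈ 0.221 d⁻¹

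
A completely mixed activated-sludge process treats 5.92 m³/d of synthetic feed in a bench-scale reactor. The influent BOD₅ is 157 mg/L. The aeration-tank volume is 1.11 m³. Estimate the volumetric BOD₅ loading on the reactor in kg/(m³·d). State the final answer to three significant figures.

L_v ≈ 0.837 kg BOD₅/(m³·d)

Applied BOD₅ load per unit volume = Q·S₀/V = (5.92 × 157/1000)/1.110 = 0.8373 kg BOD₅·m⁻³·d⁻¹.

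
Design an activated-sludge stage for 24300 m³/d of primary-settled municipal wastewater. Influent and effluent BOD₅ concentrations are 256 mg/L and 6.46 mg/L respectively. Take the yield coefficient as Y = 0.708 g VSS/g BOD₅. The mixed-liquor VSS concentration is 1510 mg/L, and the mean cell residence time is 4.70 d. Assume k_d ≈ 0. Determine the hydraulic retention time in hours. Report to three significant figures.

With k_d = 0 the design equation reduces to V = Y Q (S₀−S) θ_c / X = 0.708 × 24300 × (256 − 6.46) × 4.70 / 1510 = 13363 m³.
Hydraulic retention time τ = V/Q = 13363 / 24300 = 0.5499 d = 13.20 h.

τ ≈ 13.2 h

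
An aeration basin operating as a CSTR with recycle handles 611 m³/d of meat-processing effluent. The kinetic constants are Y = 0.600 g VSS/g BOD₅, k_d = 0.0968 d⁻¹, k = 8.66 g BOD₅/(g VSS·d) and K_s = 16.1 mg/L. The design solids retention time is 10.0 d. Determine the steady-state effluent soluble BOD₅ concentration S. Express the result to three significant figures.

S ≈ 0.634 mg/L

From the Monod/SRT balance for a CMAS, S = K_s·(1+k_d θ_c)/[θ_c·(Y k − k_d) − 1] = 16.1 × (1 + 0.0968 × 10.0) / [10.0 × (0.600 × 8.66 − 0.0968) − 1] = 31.68 / 49.99 = 0.6338 mg/L.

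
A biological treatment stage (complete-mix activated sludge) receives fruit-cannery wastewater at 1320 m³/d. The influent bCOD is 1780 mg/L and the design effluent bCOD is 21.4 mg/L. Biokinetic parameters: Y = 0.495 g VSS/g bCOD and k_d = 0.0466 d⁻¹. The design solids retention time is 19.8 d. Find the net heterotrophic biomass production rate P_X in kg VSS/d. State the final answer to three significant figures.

P_X ≈ 598 kg VSS/d

Observed yield with endogenous decay: Y_obs = Y / (1 + k_d·θ_c) = 0.495 / (1 + 0.0466 × 19.8) = 0.495 / 1.923 = 0.2575 g VSS/g bCOD.
Q·(S₀ − S) = 1320 × (1780 − 21.4) × 10⁻³ = 2321 kg/d removed.
So the net sludge growth is P_X = 0.2575 × 2321 = 597.6 kg VSS/d.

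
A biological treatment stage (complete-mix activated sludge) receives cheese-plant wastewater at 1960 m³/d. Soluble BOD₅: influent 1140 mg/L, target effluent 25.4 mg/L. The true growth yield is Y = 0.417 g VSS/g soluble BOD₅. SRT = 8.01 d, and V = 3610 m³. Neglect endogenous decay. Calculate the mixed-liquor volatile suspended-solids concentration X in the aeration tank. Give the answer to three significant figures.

X = Y·Q·ΔS·θ_c / V = 0.417 × 1960 × (1140 − 25.4) × 8.01 / 3610 = 2021 mg/L.

X ≈ 2020 mg/L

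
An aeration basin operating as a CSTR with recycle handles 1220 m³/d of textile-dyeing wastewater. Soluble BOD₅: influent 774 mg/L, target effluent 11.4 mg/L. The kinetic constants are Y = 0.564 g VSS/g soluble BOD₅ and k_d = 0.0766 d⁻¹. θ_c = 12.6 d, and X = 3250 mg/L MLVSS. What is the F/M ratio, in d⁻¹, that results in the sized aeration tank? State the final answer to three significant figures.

Steady-state biomass mass balance: V·X·(1 + k_d·θ_c) = Y·Q·(S₀ − S)·θ_c, so V = 0.564 × 1220 × (774 − 11.4) × 12.6 / [3250 × (1 + 0.0766 × 12.6)] = 6.61×10^6 / 6387 = 1035 m³.
F/M = Q·S₀ / (V·X) = 1220 × 774 / (1035 × 3250) = 0.2807 g soluble BOD₅·(g VSS·d)⁻¹.

F/M ≈ 0.281 d⁻¹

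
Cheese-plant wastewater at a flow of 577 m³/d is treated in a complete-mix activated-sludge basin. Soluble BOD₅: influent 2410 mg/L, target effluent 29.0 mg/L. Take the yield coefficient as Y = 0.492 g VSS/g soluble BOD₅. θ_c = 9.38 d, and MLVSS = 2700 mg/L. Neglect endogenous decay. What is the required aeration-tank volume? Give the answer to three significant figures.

With k_d = 0 the design equation reduces to V = Y Q (S₀−S) θ_c / X = 0.492 × 577 × (2410 − 29.0) × 9.38 / 2700 = 2348 m³.

V ≈ 2350 m³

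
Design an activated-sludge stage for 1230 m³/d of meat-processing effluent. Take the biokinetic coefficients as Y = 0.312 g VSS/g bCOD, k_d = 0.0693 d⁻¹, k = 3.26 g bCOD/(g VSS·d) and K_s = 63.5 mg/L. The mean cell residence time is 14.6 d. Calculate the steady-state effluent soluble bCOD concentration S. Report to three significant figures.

For a completely mixed reactor with recycle the Lawrence–McCarty relation gives S = K_s·(1 + k_d·θ_c) / [θ_c·(Y·k − k_d) − 1] = 63.5 × (1 + 0.0693 × 14.6) / [14.6 × (0.312 × 3.26 − 0.0693) − 1] = 127.7 / 12.84 = 9.951 mg/L.

S ≈ 9.95 mg/L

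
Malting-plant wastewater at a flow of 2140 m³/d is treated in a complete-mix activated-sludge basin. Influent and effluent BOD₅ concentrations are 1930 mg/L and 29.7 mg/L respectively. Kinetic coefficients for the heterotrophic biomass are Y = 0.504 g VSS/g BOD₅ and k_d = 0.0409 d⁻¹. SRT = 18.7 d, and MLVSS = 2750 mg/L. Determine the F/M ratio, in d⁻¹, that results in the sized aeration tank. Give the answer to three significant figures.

Steady-state biomass mass balance: V·X·(1 + k_d·θ_c) = Y·Q·(S₀ − S)·θ_c, so V = 0.504 × 2140 × (1930 − 29.7) × 18.7 / [2750 × (1 + 0.0409 × 18.7)] = 3.83×10^7 / 4853 = 7897 m³.
F/M = Q·S₀ / (V·X) = 2140 × 1930 / (7897 × 2750) = 0.1902 g BOD₅·(g VSS·d)⁻¹.

F/M ≈ 0.190 d⁻¹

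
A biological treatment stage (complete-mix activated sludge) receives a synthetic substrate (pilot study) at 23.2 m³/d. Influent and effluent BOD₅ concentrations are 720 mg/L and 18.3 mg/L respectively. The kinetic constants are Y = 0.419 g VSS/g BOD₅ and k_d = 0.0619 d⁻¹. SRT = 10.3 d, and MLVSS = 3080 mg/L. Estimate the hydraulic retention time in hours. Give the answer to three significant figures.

τ ≈ 14.4 h

Steady-state biomass mass balance: V·X·(1 + k_d·θ_c) = Y·Q·(S₀ − S)·θ_c, so V = 0.419 × 23.2 × (720 − 18.3) × 10.3 / [3080 × (1 + 0.0619 × 10.3)] = 7.03×10^4 / 5044 = 13.93 m³.
HRT = V/Q = 13.93 m³ / 23.2 m³·d⁻¹ = 0.6004 d × 24 = 14.41 h.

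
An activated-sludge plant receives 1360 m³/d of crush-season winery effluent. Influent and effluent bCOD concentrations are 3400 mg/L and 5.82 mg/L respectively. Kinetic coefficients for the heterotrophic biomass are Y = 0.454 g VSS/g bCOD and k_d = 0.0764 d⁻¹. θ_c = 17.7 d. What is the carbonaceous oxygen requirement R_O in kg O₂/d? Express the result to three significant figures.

The observed yield is Y_obs = Y/(1 + k_d·θ_c) = 0.454 / (1 + 0.0764 × 17.7) = 0.454 / 2.352 = 0.1930 g VSS per g bCOD removed.
ΔS = 3400 − 5.82 = 3394 mg/L, so the substrate removal rate is 1360 × 3394/1000 = 4616 kg bCOD/d.
Net sludge production P_X = 0.1930 × 4616 = 890.9 kg VSS/d.
R_O = Q·(S₀ − S) − 1.42·P_X = 4616 − 1.42 × 890.9 = 3351 kg O₂/d.

R_O ≈ 3350 kg O₂/d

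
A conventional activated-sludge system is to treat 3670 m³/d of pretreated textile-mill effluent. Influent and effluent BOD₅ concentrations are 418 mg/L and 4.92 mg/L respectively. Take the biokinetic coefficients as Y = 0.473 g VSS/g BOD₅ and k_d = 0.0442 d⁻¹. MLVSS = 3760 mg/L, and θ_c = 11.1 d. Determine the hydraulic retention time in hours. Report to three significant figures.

Steady-state biomass mass balance: V·X·(1 + k_d·θ_c) = Y·Q·(S₀ − S)·θ_c, so V = 0.473 × 3670 × (418 − 4.92) × 11.1 / [3760 × (1 + 0.0442 × 11.1)] = 7.96×10^6 / 5605 = 1420 m³.
HRT = V/Q = 1420 m³ / 3670 m³·d⁻¹ = 0.3870 d × 24 = 9.287 h.

τ ≈ 9.29 h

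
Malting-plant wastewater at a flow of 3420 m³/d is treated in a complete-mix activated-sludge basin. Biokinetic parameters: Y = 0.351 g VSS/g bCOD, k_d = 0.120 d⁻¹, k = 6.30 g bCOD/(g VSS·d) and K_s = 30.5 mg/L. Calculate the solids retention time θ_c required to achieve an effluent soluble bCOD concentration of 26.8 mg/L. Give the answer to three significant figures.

θ_c ≈ 1.09 d

Specific growth rate at S = 26.8 mg/L: μ = YkS/(K_s+S) = 0.351·6.30·26.8/(30.5+26.8) = 1.034 d⁻¹.
Then 1/θ_c = μ − k_d = 1.034 − 0.120 = 0.9143 d⁻¹, giving θ_c = 1.094 d.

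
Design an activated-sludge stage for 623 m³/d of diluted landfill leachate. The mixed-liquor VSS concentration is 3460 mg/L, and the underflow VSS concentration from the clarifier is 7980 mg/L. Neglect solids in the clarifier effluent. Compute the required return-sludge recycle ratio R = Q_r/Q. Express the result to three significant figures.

R ≈ 0.765

Solids balance on the clarifier gives (1+R)X = R·X_r, so R = X/(X_r − X) = 3460 / (7980 − 3460) = 0.7655.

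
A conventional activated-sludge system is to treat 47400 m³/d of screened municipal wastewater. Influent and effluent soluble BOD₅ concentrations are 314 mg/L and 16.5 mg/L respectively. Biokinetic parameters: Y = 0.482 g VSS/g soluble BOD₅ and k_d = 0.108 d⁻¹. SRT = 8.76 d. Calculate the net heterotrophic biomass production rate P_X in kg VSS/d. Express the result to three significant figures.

P_X ≈ 3490 kg VSS/d

The observed yield is Y_obs = Y/(1 + k_d·θ_c) = 0.482 / (1 + 0.108 × 8.76) = 0.482 / 1.946 = 0.2477 g VSS per g soluble BOD₅ removed.
Q·(S₀ − S) = 47400 × (314 − 16.5) × 10⁻³ = 14102 kg/d removed.
So the net sludge growth is P_X = 0.2477 × 14102 = 3493 kg VSS/d.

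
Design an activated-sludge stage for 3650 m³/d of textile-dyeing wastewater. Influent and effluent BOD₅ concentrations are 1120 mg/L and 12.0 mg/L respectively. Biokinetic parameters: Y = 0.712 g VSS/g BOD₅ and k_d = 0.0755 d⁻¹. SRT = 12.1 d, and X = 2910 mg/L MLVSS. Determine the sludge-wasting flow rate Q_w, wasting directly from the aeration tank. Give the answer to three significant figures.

Q_w ≈ 517 m³/d

From the SRT design equation V = Y Q (S₀−S) θ_c / [X (1 + k_d θ_c)] = 0.712 × 3650 × (1120 − 12.0) × 12.1 / [2910 × (1 + 0.0755 × 12.1)] = 3.48×10^7 / 5568 = 6257 m³.
With mixed-liquor wasting, θ_c = V/Q_w, so Q_w = V/θ_c = 6257/12.1 = 517.1 m³/d.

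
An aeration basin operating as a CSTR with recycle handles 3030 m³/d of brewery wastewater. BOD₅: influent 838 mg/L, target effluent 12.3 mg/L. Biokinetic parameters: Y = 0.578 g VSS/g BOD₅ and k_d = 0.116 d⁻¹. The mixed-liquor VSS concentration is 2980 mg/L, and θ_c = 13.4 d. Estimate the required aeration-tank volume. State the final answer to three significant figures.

Steady-state biomass mass balance: V·X·(1 + k_d·θ_c) = Y·Q·(S₀ − S)·θ_c, so V = 0.578 × 3030 × (838 − 12.3) × 13.4 / [2980 × (1 + 0.116 × 13.4)] = 1.94×10^7 / 7612 = 2546 m³.

V ≈ 2550 m³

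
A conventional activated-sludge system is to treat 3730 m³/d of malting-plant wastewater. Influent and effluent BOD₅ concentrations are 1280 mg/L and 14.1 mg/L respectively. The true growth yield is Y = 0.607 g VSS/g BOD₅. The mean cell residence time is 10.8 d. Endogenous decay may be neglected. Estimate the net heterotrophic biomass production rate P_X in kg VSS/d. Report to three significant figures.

P_X ≈ 2870 kg VSS/d

Since k_d ≈ 0, Y_obs = Y = 0.607 g VSS/g BOD₅.
Q·(S₀ − S) = 3730 × (1280 − 14.1) × 10⁻³ = 4722 kg/d removed.
P_X = Y_obs · Q(S₀ − S) = 0.6070 × 4722 = 2866 kg VSS/d.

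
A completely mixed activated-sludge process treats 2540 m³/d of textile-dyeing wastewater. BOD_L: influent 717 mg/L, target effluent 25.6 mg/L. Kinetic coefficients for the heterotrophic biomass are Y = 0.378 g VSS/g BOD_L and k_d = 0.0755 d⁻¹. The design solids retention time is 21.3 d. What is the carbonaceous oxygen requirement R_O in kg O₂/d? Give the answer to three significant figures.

Observed yield with endogenous decay: Y_obs = Y / (1 + k_d·θ_c) = 0.378 / (1 + 0.0755 × 21.3) = 0.378 / 2.608 = 0.1449 g VSS/g BOD_L.
ΔS = 717 − 25.6 = 691.4 mg/L, so the substrate removal rate is 2540 × 691.4/1000 = 1756 kg BOD_L/d.
Biomass synthesised: P_X = Y_obs × 1756 = 254.5 kg VSS/d.
Carbonaceous O₂ demand = substrate oxidised − cell-mass equivalent = 1756 − 1.42 × 254.5 = 1395 kg O₂/d.

R_O ≈ 1390 kg O₂/d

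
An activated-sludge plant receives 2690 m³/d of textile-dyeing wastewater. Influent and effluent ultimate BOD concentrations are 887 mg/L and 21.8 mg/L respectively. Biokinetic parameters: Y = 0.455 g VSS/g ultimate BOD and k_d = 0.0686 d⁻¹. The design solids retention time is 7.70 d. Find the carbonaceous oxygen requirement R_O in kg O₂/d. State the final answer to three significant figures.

The observed yield is Y_obs = Y/(1 + k_d·θ_c) = 0.455 / (1 + 0.0686 × 7.70) = 0.455 / 1.528 = 0.2977 g VSS per g ultimate BOD removed.
Mass of ultimate BOD removed per day: Q(S₀ − S) = 2690 × 865.2 g/m³ = 2327 kg/d.
Net sludge production P_X = 0.2977 × 2327 = 692.9 kg VSS/d.
R_O = Q·ΔS − 1.42 P_X = 2327 − 984.0 = 1343 kg O₂/d.

R_O ≈ 1340 kg O₂/d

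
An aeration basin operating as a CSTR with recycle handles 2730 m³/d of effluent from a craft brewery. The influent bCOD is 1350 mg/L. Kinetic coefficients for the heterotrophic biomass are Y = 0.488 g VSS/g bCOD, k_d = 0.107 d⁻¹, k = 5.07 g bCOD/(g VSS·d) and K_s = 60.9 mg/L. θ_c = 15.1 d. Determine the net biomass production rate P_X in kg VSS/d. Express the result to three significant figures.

P_X ≈ 685 kg VSS/d

For a completely mixed reactor with recycle the Lawrence–McCarty relation gives S = K_s·(1 + k_d·θ_c) / [θ_c·(Y·k − k_d) − 1] = 60.9 × (1 + 0.107 × 15.1) / [15.1 × (0.488 × 5.07 − 0.107) − 1] = 159.3 / 34.74 = 4.585 mg/L.
Y_obs = Y / (1 + k_d θ_c) = 0.488 / (1 + 0.107 × 15.1) = 0.488 / 2.616 = 0.1866.
Q·(S₀ − S) = 2730 × (1350 − 4.58) × 10⁻³ = 3673 kg/d removed.
So the net sludge growth is P_X = 0.1866 × 3673 = 685.3 kg VSS/d.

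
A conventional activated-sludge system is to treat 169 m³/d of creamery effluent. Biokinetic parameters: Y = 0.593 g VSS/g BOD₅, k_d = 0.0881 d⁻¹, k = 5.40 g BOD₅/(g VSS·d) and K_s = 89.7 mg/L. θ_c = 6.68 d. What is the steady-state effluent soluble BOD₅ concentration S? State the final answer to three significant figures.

From the Monod/SRT balance for a CMAS, S = K_s·(1+k_d θ_c)/[θ_c·(Y k − k_d) − 1] = 89.7 × (1 + 0.0881 × 6.68) / [6.68 × (0.593 × 5.40 − 0.0881) − 1] = 142.5 / 19.80 = 7.196 mg/L.

S ≈ 7.20 mg/L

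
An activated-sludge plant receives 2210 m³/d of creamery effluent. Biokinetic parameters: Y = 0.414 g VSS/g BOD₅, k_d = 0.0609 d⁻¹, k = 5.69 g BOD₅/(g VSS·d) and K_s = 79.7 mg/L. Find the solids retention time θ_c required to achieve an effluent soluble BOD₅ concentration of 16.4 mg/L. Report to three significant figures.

Specific growth rate at S = 16.4 mg/L: μ = YkS/(K_s+S) = 0.414·5.69·16.4/(79.7+16.4) = 0.4020 d⁻¹.
Then 1/θ_c = μ − k_d = 0.4020 − 0.0609 = 0.3411 d⁻¹, giving θ_c = 2.932 d.

θ_c ≈ 2.93 d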